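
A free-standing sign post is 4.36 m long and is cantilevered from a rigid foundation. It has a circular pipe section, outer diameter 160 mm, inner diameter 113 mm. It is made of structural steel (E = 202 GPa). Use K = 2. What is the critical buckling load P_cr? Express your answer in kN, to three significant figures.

P_cr ≈ 634 kN

d_o = 160 mm, d_i = 113 mm
I = π(d_o⁴ − d_i⁴)/64 = π(160⁴ − 113.0⁴)/64 = 2.417×10^7 mm⁴
I = 2.417×10^7 mm⁴ = 2.417×10^-5 m⁴
Effective length L_e = K·L = 2 × 4.36 = 8.720 m
P_cr = π²EI / L_e² = π² × 202×10⁹ × 2.417×10^-5 / 8.720² = 6.336×10^5 N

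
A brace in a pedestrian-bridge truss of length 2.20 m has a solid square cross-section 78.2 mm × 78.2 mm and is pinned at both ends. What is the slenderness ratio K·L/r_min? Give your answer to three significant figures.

λ ≈ 97.5

For a square r = a/√12 = 78.2/√12 = 22.57 mm
L_e = K·L = 1 × 2.20 m = 2.200 m = 2200.0 mm
λ = L_e / r_min = 2200.0 / 22.57 = 97.5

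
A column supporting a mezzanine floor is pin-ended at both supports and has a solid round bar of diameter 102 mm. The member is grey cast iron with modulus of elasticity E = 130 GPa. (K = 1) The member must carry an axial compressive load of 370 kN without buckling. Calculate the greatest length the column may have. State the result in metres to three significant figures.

I = πd⁴/64 = π×102⁴/64 = 5.313×10^6 mm⁴
I = 5.313×10^-6 m⁴
At the buckling limit P_cr = P = 3.700×10^5 N
From P_cr = π²EI/(K·L)²:  L = (1/K)·√(π²EI/P_cr) = (1/1)·√(π²×1.30×10^11×5.313×10^-6/3.700×10^5)
L = 4.29 m

L_max ≈ 4.29 m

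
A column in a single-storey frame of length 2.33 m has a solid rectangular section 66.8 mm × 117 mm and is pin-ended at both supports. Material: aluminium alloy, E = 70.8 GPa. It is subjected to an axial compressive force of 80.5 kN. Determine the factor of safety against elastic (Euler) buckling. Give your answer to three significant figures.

n ≈ 4.65

Buckling occurs about the weak axis: I_min = h·b³/12 with b = 66.8 mm (the shorter side).
I_min = 117×66.8³/12 = 2.906×10^6 mm⁴
I = 2.906×10^6 mm⁴ = 2.906×10^-6 m⁴
Effective length L_e = K·L = 1 × 2.33 = 2.330 m
P_cr = π²EI / L_e² = π² × 70.8×10⁹ × 2.906×10^-6 / 2.330² = 3.741×10^5 N
Factor of safety n = P_cr / P = 374.07 / 80.5 = 4.65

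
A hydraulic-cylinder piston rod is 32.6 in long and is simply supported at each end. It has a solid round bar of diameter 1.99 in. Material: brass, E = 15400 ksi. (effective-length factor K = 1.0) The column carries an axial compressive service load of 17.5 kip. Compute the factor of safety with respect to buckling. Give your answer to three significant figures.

I = πd⁴/64 = π×1.99⁴/64 = 0.7698 in⁴
Effective length L_e = K·L = 1 × 32.6 = 32.60 in
P_cr = π²EI / L_e² = π² × 15400×10³ × 0.7698 / 32.60² = 1.101×10^5 lb
Factor of safety n = P_cr / P = 110.09 / 17.5 = 6.29

n ≈ 6.29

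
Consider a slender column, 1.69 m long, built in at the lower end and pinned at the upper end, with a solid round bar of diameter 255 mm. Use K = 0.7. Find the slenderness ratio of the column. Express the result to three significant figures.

λ ≈ 18.6

For a solid circle r = d/4 = 255/4 = 63.75 mm
L_e = K·L = 0.7 × 1.69 m = 1.183 m = 1183.0 mm
λ = L_e / r_min = 1183.0 / 63.75 = 18.6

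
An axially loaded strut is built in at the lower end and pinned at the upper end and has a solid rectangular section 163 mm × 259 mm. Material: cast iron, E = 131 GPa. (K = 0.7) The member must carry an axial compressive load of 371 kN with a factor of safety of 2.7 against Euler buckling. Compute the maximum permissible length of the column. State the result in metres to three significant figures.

Buckling occurs about the weak axis: I_min = h·b³/12 with b = 163 mm (the shorter side).
I_min = 259×163³/12 = 9.347×10^7 mm⁴
I = 9.347×10^-5 m⁴
Required critical load P_cr = n·P = 2.7 × 371 = 1002 kN = 1.002×10^6 N
From P_cr = π²EI/(K·L)²:  L = (1/K)·√(π²EI/P_cr) = (1/0.7)·√(π²×1.31×10^11×9.347×10^-5/1.002×10^6)
L = 15.7 m

L_max ≈ 15.7 m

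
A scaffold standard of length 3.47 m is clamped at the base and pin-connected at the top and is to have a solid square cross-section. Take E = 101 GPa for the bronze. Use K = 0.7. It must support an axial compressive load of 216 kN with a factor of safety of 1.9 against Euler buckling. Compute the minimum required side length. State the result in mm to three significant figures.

a ≈ 73.5 mm

Required P_cr = n·P = 1.9 × 216 = 410.4 kN
L_e = K·L = 0.7 × 3.47 = 2.429 m
Required I = P_cr·L_e²/(π²E) = 4.104×10^5 × 2.429² / (π² × 1.01×10^11) = 2.429×10^-6 m⁴
I_req = 2.429×10^6 mm⁴
Solid square: I = a⁴/12  ⇒  a = (12I)^(1/4) = (12×2.429×10^6)^(1/4) = 73.5 mm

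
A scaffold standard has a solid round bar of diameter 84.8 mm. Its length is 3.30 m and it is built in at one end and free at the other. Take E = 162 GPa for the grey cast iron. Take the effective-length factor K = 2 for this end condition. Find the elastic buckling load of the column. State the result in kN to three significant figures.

P_cr ≈ 93.2 kN

I = πd⁴/64 = π×84.8⁴/64 = 2.538×10^6 mm⁴
I = 2.538×10^6 mm⁴ = 2.538×10^-6 m⁴
Effective length L_e = K·L = 2 × 3.30 = 6.600 m
P_cr = π²EI / L_e² = π² × 162×10⁹ × 2.538×10^-6 / 6.600² = 9.317×10^4 N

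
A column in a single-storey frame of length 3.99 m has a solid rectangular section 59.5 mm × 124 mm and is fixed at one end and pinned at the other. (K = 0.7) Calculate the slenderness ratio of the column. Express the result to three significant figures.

λ ≈ 163

Buckling occurs about the weak axis: I_min = h·b³/12 with b = 59.5 mm (the shorter side).
I_min = 124×59.5³/12 = 2.177×10^6 mm⁴
A = 7.378×10^3 mm²;  r_min = √(I/A) = √(2.177×10^6/7.378×10^3) = 17.18 mm
L_e = K·L = 0.7 × 3.99 m = 2.793 m = 2793.0 mm
λ = L_e / r_min = 2793.0 / 17.18 = 163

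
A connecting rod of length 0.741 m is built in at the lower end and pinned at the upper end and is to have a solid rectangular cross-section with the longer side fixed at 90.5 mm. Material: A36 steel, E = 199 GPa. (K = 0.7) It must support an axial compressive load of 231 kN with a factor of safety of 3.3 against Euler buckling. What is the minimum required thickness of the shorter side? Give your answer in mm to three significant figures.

b ≈ 24.0 mm

Required P_cr = n·P = 3.3 × 231 = 762.3 kN
L_e = K·L = 0.7 × 0.741 = 0.5187 m
Required I = P_cr·L_e²/(π²E) = 7.623×10^5 × 0.5187² / (π² × 1.99×10^11) = 1.044×10^-7 m⁴
I_req = 1.044×10^5 mm⁴
Rectangle, weak axis: I_min = h·b³/12 with h = 90.5 mm fixed  ⇒  b = (12I/h)^(1/3) = 24.0 mm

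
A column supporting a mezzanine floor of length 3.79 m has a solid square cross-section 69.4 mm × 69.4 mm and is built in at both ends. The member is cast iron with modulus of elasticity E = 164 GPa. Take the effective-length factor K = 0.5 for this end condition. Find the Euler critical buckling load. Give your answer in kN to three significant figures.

P_cr ≈ 871 kN

I = a⁴/12 = 69.4⁴/12 = 1.933×10^6 mm⁴
I = 1.933×10^6 mm⁴ = 1.933×10^-6 m⁴
Effective length L_e = K·L = 0.5 × 3.79 = 1.895 m
P_cr = π²EI / L_e² = π² × 164×10⁹ × 1.933×10^-6 / 1.895² = 8.713×10^5 N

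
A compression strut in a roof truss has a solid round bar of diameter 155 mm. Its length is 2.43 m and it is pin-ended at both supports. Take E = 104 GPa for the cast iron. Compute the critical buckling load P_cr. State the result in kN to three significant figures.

P_cr ≈ 4930 kN

I = πd⁴/64 = π×155⁴/64 = 2.833×10^7 mm⁴
I = 2.833×10^7 mm⁴ = 2.833×10^-5 m⁴
Effective length L_e = K·L = 1 × 2.43 = 2.430 m
P_cr = π²EI / L_e² = π² × 104×10⁹ × 2.833×10^-5 / 2.430² = 4.925×10^6 N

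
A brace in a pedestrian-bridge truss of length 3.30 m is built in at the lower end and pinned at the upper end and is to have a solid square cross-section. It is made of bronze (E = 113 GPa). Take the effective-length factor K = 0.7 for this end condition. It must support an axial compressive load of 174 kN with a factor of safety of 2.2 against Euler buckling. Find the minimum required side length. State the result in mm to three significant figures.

Required P_cr = n·P = 2.2 × 174 = 382.8 kN
L_e = K·L = 0.7 × 3.30 = 2.310 m
Required I = P_cr·L_e²/(π²E) = 3.828×10^5 × 2.310² / (π² × 1.13×10^11) = 1.832×10^-6 m⁴
I_req = 1.832×10^6 mm⁴
Solid square: I = a⁴/12  ⇒  a = (12I)^(1/4) = (12×1.832×10^6)^(1/4) = 68.5 mm

a ≈ 68.5 mm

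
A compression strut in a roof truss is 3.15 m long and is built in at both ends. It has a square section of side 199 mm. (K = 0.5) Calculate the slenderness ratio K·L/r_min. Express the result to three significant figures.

λ ≈ 27.4

I = a⁴/12 = 199⁴/12 = 1.307×10^8 mm⁴
A = 3.960×10^4 mm²;  r_min = √(I/A) = √(1.307×10^8/3.960×10^4) = 57.45 mm
L_e = K·L = 0.5 × 3.15 m = 1.575 m = 1575.0 mm
λ = L_e / r_min = 1575.0 / 57.45 = 27.4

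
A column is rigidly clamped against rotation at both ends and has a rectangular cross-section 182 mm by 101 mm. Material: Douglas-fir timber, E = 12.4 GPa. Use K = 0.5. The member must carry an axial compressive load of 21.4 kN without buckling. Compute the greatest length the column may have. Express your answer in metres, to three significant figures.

Buckling occurs about the weak axis: I_min = h·b³/12 with b = 101 mm (the shorter side).
I_min = 182×101³/12 = 1.563×10^7 mm⁴
I = 1.563×10^-5 m⁴
At the buckling limit P_cr = P = 2.140×10^4 N
From P_cr = π²EI/(K·L)²:  L = (1/K)·√(π²EI/P_cr) = (1/0.5)·√(π²×1.24×10^10×1.563×10^-5/2.140×10^4)
L = 18.9 m

L_max ≈ 18.9 m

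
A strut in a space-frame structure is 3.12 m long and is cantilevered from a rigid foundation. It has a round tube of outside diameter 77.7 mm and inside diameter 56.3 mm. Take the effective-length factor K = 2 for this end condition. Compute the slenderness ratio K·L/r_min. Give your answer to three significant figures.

λ ≈ 260

d_o = 77.7 mm, d_i = 56.3 mm
I = π(d_o⁴ − d_i⁴)/64 = π(77.7⁴ − 56.30⁴)/64 = 1.296×10^6 mm⁴
A = 2.252×10^3 mm²;  r_min = √(I/A) = √(1.296×10^6/2.252×10^3) = 23.99 mm
L_e = K·L = 2 × 3.12 m = 6.240 m = 6240.0 mm
λ = L_e / r_min = 6240.0 / 23.99 = 260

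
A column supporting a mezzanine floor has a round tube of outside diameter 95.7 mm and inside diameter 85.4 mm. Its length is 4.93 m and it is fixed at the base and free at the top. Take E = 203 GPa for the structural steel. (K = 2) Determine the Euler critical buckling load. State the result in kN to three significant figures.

d_o = 95.7 mm, d_i = 85.4 mm
I = π(d_o⁴ − d_i⁴)/64 = π(95.7⁴ − 85.40⁴)/64 = 1.506×10^6 mm⁴
I = 1.506×10^6 mm⁴ = 1.506×10^-6 m⁴
Effective length L_e = K·L = 2 × 4.93 = 9.860 m
P_cr = π²EI / L_e² = π² × 203×10⁹ × 1.506×10^-6 / 9.860² = 3.104×10^4 N

P_cr ≈ 31.0 kN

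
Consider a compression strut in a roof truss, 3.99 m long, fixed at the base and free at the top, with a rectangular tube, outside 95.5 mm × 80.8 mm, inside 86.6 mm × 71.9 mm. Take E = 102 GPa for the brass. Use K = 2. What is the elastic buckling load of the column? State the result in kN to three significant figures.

Weak-axis I_min = (h_o·b_o³ − h_i·b_i³)/12 with b_o = 80.8, b_i = 71.90 mm (shorter outer/inner sides).
I_min = (95.5×80.8³ − 86.60×71.90³)/12 = 1.516×10^6 mm⁴
I = 1.516×10^6 mm⁴ = 1.516×10^-6 m⁴
Effective length L_e = K·L = 2 × 3.99 = 7.980 m
P_cr = π²EI / L_e² = π² × 102×10⁹ × 1.516×10^-6 / 7.980² = 2.396×10^4 N

P_cr ≈ 24.0 kN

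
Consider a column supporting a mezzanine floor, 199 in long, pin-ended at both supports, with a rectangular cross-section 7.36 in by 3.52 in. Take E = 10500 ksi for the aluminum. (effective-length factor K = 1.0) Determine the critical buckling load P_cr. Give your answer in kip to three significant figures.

P_cr ≈ 70.0 kip

Buckling occurs about the weak axis: I_min = h·b³/12 with b = 3.52 in (the shorter side).
I_min = 7.36×3.52³/12 = 26.75 in⁴
Effective length L_e = K·L = 1 × 199 = 199.0 in
P_cr = π²EI / L_e² = π² × 10500×10³ × 26.75 / 199.0² = 7.000×10^4 lb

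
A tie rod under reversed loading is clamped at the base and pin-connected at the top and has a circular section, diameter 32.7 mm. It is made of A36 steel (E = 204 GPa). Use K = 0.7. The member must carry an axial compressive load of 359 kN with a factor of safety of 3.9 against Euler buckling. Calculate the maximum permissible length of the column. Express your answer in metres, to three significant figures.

L_max ≈ 0.406 m

I = πd⁴/64 = π×32.7⁴/64 = 5.613×10^4 mm⁴
I = 5.613×10^-8 m⁴
Required critical load P_cr = n·P = 3.9 × 359 = 1400 kN = 1.400×10^6 N
From P_cr = π²EI/(K·L)²:  L = (1/K)·√(π²EI/P_cr) = (1/0.7)·√(π²×2.04×10^11×5.613×10^-8/1.400×10^6)
L = 0.406 m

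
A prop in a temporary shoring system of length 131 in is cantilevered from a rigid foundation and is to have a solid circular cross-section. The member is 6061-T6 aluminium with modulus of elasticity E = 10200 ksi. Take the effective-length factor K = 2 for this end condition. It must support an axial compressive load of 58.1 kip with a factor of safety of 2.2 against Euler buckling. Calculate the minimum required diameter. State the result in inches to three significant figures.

d ≈ 6.49 in

Required P_cr = n·P = 2.2 × 58.1 = 127.8 kip
L_e = K·L = 2 × 131 = 262.0 in
Required I = P_cr·L_e²/(π²E) = 1.278×10^5 × 262.0² / (π² × 1.02×10^7) = 87.16 in⁴
Solid circle: I = πd⁴/64  ⇒  d = (64I/π)^(1/4) = (64×87.16/π)^(1/4) = 6.49 in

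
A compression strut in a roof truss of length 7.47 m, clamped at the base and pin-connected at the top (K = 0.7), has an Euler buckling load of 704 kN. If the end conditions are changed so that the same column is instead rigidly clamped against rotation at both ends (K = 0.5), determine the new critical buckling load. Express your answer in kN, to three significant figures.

P_cr ≈ 1380 kN

P_cr ∝ 1/K², so P_cr,new = P_cr,old × (K_old/K_new)² = 704 × (0.7/0.5)²
= 704 × 1.960 = 1380 kN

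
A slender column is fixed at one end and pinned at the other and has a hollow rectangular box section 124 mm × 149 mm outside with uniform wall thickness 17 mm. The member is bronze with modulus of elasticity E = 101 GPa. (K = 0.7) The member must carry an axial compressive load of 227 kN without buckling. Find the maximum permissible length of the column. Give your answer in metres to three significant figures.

Inner dimensions: h_i = 149 − 2×17 = 115.0 mm, b_i = 124 − 2×17 = 90.00 mm
Weak-axis I_min = (h_o·b_o³ − h_i·b_i³)/12 with b_o = 124, b_i = 90.00 mm (shorter outer/inner sides).
I_min = (149×124³ − 115.0×90.00³)/12 = 1.669×10^7 mm⁴
I = 1.669×10^-5 m⁴
At the buckling limit P_cr = P = 2.270×10^5 N
From P_cr = π²EI/(K·L)²:  L = (1/K)·√(π²EI/P_cr) = (1/0.7)·√(π²×1.01×10^11×1.669×10^-5/2.270×10^5)
L = 12.2 m

L_max ≈ 12.2 m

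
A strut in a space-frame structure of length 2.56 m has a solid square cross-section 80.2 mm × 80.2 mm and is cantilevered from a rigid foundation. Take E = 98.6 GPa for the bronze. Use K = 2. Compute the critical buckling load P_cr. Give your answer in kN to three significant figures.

I = a⁴/12 = 80.2⁴/12 = 3.448×10^6 mm⁴
I = 3.448×10^6 mm⁴ = 3.448×10^-6 m⁴
Effective length L_e = K·L = 2 × 2.56 = 5.120 m
P_cr = π²EI / L_e² = π² × 98.6×10⁹ × 3.448×10^-6 / 5.120² = 1.280×10^5 N

P_cr ≈ 128 kN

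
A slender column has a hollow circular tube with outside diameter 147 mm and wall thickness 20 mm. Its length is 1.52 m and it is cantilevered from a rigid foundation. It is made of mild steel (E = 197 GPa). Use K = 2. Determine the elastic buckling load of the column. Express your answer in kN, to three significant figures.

P_cr ≈ 3470 kN

Inner diameter d_i = 147 − 2×20 = 107.0 mm
I = π(d_o⁴ − d_i⁴)/64 = π(147⁴ − 107.0⁴)/64 = 1.649×10^7 mm⁴
I = 1.649×10^7 mm⁴ = 1.649×10^-5 m⁴
Effective length L_e = K·L = 2 × 1.52 = 3.040 m
P_cr = π²EI / L_e² = π² × 197×10⁹ × 1.649×10^-5 / 3.040² = 3.469×10^6 N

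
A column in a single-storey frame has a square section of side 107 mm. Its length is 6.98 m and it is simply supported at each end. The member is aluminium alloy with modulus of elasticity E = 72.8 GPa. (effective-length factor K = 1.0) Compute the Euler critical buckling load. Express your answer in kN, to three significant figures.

P_cr ≈ 161 kN

I = a⁴/12 = 107⁴/12 = 1.092×10^7 mm⁴
I = 1.092×10^7 mm⁴ = 1.092×10^-5 m⁴
Effective length L_e = K·L = 1 × 6.98 = 6.980 m
P_cr = π²EI / L_e² = π² × 72.8×10⁹ × 1.092×10^-5 / 6.980² = 1.611×10^5 N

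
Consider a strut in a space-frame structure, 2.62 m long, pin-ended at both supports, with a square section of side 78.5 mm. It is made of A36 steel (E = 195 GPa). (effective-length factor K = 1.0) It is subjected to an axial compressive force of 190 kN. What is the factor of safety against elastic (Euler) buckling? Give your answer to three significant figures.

I = a⁴/12 = 78.5⁴/12 = 3.164×10^6 mm⁴
I = 3.164×10^6 mm⁴ = 3.164×10^-6 m⁴
Effective length L_e = K·L = 1 × 2.62 = 2.620 m
P_cr = π²EI / L_e² = π² × 195×10⁹ × 3.164×10^-6 / 2.620² = 8.872×10^5 N
Factor of safety n = P_cr / P = 887.22 / 190 = 4.67

n ≈ 4.67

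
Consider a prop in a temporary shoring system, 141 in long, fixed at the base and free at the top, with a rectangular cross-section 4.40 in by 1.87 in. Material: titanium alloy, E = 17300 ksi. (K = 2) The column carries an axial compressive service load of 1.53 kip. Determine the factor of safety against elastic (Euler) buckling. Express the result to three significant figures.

n ≈ 3.36

Buckling occurs about the weak axis: I_min = h·b³/12 with b = 1.87 in (the shorter side).
I_min = 4.40×1.87³/12 = 2.398 in⁴
Effective length L_e = K·L = 2 × 141 = 282.0 in
P_cr = π²EI / L_e² = π² × 17300×10³ × 2.398 / 282.0² = 5.148×10^3 lb
Factor of safety n = P_cr / P = 5.1481 / 1.53 = 3.36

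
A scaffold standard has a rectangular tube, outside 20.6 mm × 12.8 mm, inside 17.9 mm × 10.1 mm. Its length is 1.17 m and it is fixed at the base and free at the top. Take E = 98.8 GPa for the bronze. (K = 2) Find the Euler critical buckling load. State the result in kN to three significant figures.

P_cr ≈ 0.367 kN

Weak-axis I_min = (h_o·b_o³ − h_i·b_i³)/12 with b_o = 12.8, b_i = 10.10 mm (shorter outer/inner sides).
I_min = (20.6×12.8³ − 17.90×10.10³)/12 = 2.063×10^3 mm⁴
I = 2.063×10^3 mm⁴ = 2.063×10^-9 m⁴
Effective length L_e = K·L = 2 × 1.17 = 2.340 m
P_cr = π²EI / L_e² = π² × 98.8×10⁹ × 2.063×10^-9 / 2.340² = 367.4 N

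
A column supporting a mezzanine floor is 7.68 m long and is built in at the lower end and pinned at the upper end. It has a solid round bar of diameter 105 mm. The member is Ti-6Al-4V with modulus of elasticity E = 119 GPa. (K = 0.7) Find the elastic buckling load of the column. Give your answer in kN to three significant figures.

I = πd⁴/64 = π×105⁴/64 = 5.967×10^6 mm⁴
I = 5.967×10^6 mm⁴ = 5.967×10^-6 m⁴
Effective length L_e = K·L = 0.7 × 7.68 = 5.376 m
P_cr = π²EI / L_e² = π² × 119×10⁹ × 5.967×10^-6 / 5.376² = 2.425×10^5 N

P_cr ≈ 242 kN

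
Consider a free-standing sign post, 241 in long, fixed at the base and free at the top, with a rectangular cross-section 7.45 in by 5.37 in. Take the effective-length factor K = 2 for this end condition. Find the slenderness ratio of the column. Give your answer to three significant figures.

λ ≈ 311

Buckling occurs about the weak axis: I_min = h·b³/12 with b = 5.37 in (the shorter side).
I_min = 7.45×5.37³/12 = 96.14 in⁴
A = 40.01 in²;  r_min = √(I/A) = √(96.14/40.01) = 1.550 in
L_e = K·L = 2 × 241 = 482.0 in
λ = L_e / r_min = 482.00 / 1.550 = 311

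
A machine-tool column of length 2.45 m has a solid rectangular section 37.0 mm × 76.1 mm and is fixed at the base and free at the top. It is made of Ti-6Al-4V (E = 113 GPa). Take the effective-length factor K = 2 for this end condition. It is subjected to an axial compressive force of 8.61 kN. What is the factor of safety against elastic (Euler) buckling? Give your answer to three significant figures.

Buckling occurs about the weak axis: I_min = h·b³/12 with b = 37.0 mm (the shorter side).
I_min = 76.1×37.0³/12 = 3.212×10^5 mm⁴
I = 3.212×10^5 mm⁴ = 3.212×10^-7 m⁴
Effective length L_e = K·L = 2 × 2.45 = 4.900 m
P_cr = π²EI / L_e² = π² × 113×10⁹ × 3.212×10^-7 / 4.900² = 1.492×10^4 N
Factor of safety n = P_cr / P = 14.921 / 8.61 = 1.73

n ≈ 1.73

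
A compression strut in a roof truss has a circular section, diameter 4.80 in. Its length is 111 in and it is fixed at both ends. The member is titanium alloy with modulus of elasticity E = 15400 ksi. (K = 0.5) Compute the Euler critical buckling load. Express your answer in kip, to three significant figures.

I = πd⁴/64 = π×4.80⁴/64 = 26.06 in⁴
Effective length L_e = K·L = 0.5 × 111 = 55.50 in
P_cr = π²EI / L_e² = π² × 15400×10³ × 26.06 / 55.50² = 1.286×10^6 lb

P_cr ≈ 1290 kip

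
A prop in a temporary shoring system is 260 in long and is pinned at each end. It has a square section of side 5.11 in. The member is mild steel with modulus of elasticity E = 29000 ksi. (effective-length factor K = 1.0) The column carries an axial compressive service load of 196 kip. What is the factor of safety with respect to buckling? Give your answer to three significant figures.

n ≈ 1.23

I = a⁴/12 = 5.11⁴/12 = 56.82 in⁴
Effective length L_e = K·L = 1 × 260 = 260.0 in
P_cr = π²EI / L_e² = π² × 29000×10³ × 56.82 / 260.0² = 2.406×10^5 lb
Factor of safety n = P_cr / P = 240.58 / 196 = 1.23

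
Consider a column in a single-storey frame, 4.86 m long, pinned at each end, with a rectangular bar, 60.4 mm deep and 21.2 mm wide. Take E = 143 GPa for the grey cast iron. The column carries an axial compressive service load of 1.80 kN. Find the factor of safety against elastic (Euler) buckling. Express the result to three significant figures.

n ≈ 1.59

Buckling occurs about the weak axis: I_min = h·b³/12 with b = 21.2 mm (the shorter side).
I_min = 60.4×21.2³/12 = 4.796×10^4 mm⁴
I = 4.796×10^4 mm⁴ = 4.796×10^-8 m⁴
Effective length L_e = K·L = 1 × 4.86 = 4.860 m
P_cr = π²EI / L_e² = π² × 143×10⁹ × 4.796×10^-8 / 4.860² = 2.866×10^3 N
Factor of safety n = P_cr / P = 2.8657 / 1.80 = 1.59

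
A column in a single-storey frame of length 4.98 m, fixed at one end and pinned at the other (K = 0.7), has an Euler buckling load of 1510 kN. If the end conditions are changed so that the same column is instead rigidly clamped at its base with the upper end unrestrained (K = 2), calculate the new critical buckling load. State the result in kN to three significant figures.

P_cr ∝ 1/K², so P_cr,new = P_cr,old × (K_old/K_new)² = 1510 × (0.7/2)²
= 1510 × 0.1225 = 185 kN

P_cr ≈ 185 kN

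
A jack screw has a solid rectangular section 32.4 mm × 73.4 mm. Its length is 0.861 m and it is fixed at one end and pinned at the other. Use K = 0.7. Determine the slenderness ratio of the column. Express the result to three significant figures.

λ ≈ 64.4

For a rectangle r_min = b/√12 = 32.4/√12 = 9.353 mm
L_e = K·L = 0.7 × 0.861 m = 0.6027 m = 602.70 mm
λ = L_e / r_min = 602.70 / 9.353 = 64.4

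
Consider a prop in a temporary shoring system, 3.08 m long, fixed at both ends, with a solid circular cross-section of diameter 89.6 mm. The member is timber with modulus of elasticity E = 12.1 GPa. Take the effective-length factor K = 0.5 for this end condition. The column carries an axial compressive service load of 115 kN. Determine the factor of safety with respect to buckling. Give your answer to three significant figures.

n ≈ 1.39

I = πd⁴/64 = π×89.6⁴/64 = 3.164×10^6 mm⁴
I = 3.164×10^6 mm⁴ = 3.164×10^-6 m⁴
Effective length L_e = K·L = 0.5 × 3.08 = 1.540 m
P_cr = π²EI / L_e² = π² × 12.1×10⁹ × 3.164×10^-6 / 1.540² = 1.593×10^5 N
Factor of safety n = P_cr / P = 159.31 / 115 = 1.39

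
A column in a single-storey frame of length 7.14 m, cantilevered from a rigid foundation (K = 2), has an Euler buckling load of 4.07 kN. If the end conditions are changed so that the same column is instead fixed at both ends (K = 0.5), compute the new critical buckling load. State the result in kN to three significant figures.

P_cr ≈ 65.1 kN

P_cr ∝ 1/K², so P_cr,new = P_cr,old × (K_old/K_new)² = 4.07 × (2/0.5)²
= 4.07 × 16.00 = 65.1 kN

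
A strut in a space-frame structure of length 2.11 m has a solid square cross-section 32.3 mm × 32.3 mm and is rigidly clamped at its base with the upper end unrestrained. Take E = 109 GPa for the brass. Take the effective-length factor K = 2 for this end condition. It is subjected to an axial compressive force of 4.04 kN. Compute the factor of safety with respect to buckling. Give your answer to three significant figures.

I = a⁴/12 = 32.3⁴/12 = 9.070×10^4 mm⁴
I = 9.070×10^4 mm⁴ = 9.070×10^-8 m⁴
Effective length L_e = K·L = 2 × 2.11 = 4.220 m
P_cr = π²EI / L_e² = π² × 109×10⁹ × 9.070×10^-8 / 4.220² = 5.479×10^3 N
Factor of safety n = P_cr / P = 5.4794 / 4.04 = 1.36

n ≈ 1.36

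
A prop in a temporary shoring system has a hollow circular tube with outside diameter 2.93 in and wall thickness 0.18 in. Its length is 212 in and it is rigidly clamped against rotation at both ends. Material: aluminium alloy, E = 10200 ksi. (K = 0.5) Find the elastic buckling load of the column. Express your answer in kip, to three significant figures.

P_cr ≈ 13.2 kip

Inner diameter d_i = 2.93 − 2×0.18 = 2.570 in
I = π(d_o⁴ − d_i⁴)/64 = π(2.93⁴ − 2.570⁴)/64 = 1.476 in⁴
Effective length L_e = K·L = 0.5 × 212 = 106.0 in
P_cr = π²EI / L_e² = π² × 10200×10³ × 1.476 / 106.0² = 1.323×10^4 lb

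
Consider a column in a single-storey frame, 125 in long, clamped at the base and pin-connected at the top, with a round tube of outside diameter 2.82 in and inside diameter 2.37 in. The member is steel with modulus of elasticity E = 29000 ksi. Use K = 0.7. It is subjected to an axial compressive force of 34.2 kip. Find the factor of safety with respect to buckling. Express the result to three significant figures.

d_o = 2.82 in, d_i = 2.37 in
I = π(d_o⁴ − d_i⁴)/64 = π(2.82⁴ − 2.370⁴)/64 = 1.556 in⁴
Effective length L_e = K·L = 0.7 × 125 = 87.50 in
P_cr = π²EI / L_e² = π² × 29000×10³ × 1.556 / 87.50² = 5.816×10^4 lb
Factor of safety n = P_cr / P = 58.155 / 34.2 = 1.70

n ≈ 1.70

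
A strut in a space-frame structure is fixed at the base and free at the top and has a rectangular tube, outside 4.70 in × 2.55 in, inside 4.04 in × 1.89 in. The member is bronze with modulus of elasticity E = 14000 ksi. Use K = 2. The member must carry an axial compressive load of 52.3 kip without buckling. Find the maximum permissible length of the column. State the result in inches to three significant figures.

Weak-axis I_min = (h_o·b_o³ − h_i·b_i³)/12 with b_o = 2.55, b_i = 1.890 in (shorter outer/inner sides).
I_min = (4.70×2.55³ − 4.040×1.890³)/12 = 4.221 in⁴
At the buckling limit P_cr = P = 5.230×10^4 lb
From P_cr = π²EI/(K·L)²:  L = (1/K)·√(π²EI/P_cr) = (1/2)·√(π²×1.40×10^7×4.221/5.230×10^4)
L = 52.8 in

L_max ≈ 52.8 in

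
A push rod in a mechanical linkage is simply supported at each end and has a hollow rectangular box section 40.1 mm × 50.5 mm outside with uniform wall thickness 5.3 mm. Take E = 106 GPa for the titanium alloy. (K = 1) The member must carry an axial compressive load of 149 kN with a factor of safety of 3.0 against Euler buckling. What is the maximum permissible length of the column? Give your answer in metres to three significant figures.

L_max ≈ 0.660 m

Inner dimensions: h_i = 50.5 − 2×5.3 = 39.90 mm, b_i = 40.1 − 2×5.3 = 29.50 mm
Weak-axis I_min = (h_o·b_o³ − h_i·b_i³)/12 with b_o = 40.1, b_i = 29.50 mm (shorter outer/inner sides).
I_min = (50.5×40.1³ − 39.90×29.50³)/12 = 1.860×10^5 mm⁴
I = 1.860×10^-7 m⁴
Required critical load P_cr = n·P = 3.0 × 149 = 447.0 kN = 4.470×10^5 N
From P_cr = π²EI/(K·L)²:  L = (1/K)·√(π²EI/P_cr) = (1/1)·√(π²×1.06×10^11×1.860×10^-7/4.470×10^5)
L = 0.660 m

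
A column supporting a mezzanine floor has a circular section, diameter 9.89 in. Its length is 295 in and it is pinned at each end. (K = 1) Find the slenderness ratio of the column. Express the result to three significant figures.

I = πd⁴/64 = π×9.89⁴/64 = 469.6 in⁴
A = 76.82 in²;  r_min = √(I/A) = √(469.6/76.82) = 2.472 in
L_e = K·L = 1 × 295 = 295.0 in
λ = L_e / r_min = 295.00 / 2.472 = 119

λ ≈ 119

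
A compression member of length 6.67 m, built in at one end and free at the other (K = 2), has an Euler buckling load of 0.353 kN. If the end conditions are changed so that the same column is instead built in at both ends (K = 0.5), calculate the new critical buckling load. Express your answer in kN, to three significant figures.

P_cr ≈ 5.65 kN

P_cr ∝ 1/K², so P_cr,new = P_cr,old × (K_old/K_new)² = 0.353 × (2/0.5)²
= 0.353 × 16.00 = 5.65 kN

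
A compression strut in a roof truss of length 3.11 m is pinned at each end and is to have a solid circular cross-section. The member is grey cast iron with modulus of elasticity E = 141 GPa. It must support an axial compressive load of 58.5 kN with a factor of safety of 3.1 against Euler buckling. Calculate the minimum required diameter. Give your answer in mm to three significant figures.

Required P_cr = n·P = 3.1 × 58.5 = 181.4 kN
L_e = K·L = 1 × 3.11 = 3.110 m
Required I = P_cr·L_e²/(π²E) = 1.813×10^5 × 3.110² / (π² × 1.41×10^11) = 1.260×10^-6 m⁴
I_req = 1.260×10^6 mm⁴
Solid circle: I = πd⁴/64  ⇒  d = (64I/π)^(1/4) = (64×1.260×10^6/π)^(1/4) = 71.2 mm

d ≈ 71.2 mm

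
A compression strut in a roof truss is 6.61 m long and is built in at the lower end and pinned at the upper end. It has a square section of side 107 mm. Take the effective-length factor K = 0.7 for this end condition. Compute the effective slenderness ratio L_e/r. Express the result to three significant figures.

λ ≈ 150

I = a⁴/12 = 107⁴/12 = 1.092×10^7 mm⁴
A = 1.145×10^4 mm²;  r_min = √(I/A) = √(1.092×10^7/1.145×10^4) = 30.89 mm
L_e = K·L = 0.7 × 6.61 m = 4.627 m = 4627.0 mm
λ = L_e / r_min = 4627.0 / 30.89 = 150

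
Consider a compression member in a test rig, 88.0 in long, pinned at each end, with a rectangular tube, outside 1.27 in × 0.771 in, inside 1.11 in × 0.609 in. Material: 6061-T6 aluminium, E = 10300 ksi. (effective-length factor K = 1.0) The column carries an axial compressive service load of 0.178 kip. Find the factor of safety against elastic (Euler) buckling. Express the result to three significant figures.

Weak-axis I_min = (h_o·b_o³ − h_i·b_i³)/12 with b_o = 0.771, b_i = 0.6090 in (shorter outer/inner sides).
I_min = (1.27×0.771³ − 1.110×0.6090³)/12 = 2.761×10^-2 in⁴
Effective length L_e = K·L = 1 × 88.0 = 88.00 in
P_cr = π²EI / L_e² = π² × 10300×10³ × 2.761×10^-2 / 88.00² = 362.5 lb
Factor of safety n = P_cr / P = 0.36247 / 0.178 = 2.04

n ≈ 2.04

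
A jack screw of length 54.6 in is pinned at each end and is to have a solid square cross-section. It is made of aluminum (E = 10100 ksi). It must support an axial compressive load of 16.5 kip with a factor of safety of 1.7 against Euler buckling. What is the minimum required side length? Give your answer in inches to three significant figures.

Required P_cr = n·P = 1.7 × 16.5 = 28.05 kip
L_e = K·L = 1 × 54.6 = 54.60 in
Required I = P_cr·L_e²/(π²E) = 2.805×10^4 × 54.60² / (π² × 1.01×10^7) = 0.8389 in⁴
Solid square: I = a⁴/12  ⇒  a = (12I)^(1/4) = (12×0.8389)^(1/4) = 1.78 in

a ≈ 1.78 in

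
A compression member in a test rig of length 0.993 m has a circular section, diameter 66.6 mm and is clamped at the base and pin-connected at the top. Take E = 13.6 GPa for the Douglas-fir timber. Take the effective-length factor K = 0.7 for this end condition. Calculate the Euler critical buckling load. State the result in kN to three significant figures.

P_cr ≈ 268 kN

I = πd⁴/64 = π×66.6⁴/64 = 9.658×10^5 mm⁴
I = 9.658×10^5 mm⁴ = 9.658×10^-7 m⁴
Effective length L_e = K·L = 0.7 × 0.993 = 0.6951 m
P_cr = π²EI / L_e² = π² × 13.6×10⁹ × 9.658×10^-7 / 0.6951² = 2.683×10^5 N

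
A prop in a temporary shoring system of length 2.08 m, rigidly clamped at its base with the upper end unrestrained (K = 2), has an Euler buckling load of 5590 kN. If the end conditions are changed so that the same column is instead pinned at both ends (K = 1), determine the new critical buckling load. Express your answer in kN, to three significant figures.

P_cr ∝ 1/K², so P_cr,new = P_cr,old × (K_old/K_new)² = 5590 × (2/1)²
= 5590 × 4.000 = 22400 kN

P_cr ≈ 22400 kN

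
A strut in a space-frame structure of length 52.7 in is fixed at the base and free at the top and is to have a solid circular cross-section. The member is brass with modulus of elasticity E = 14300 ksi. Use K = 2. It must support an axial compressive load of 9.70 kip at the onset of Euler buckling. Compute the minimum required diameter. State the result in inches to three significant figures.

d ≈ 1.99 in

L_e = K·L = 2 × 52.7 = 105.4 in
Required I = P_cr·L_e²/(π²E) = 9.700×10^3 × 105.4² / (π² × 1.43×10^7) = 0.7635 in⁴
Solid circle: I = πd⁴/64  ⇒  d = (64I/π)^(1/4) = (64×0.7635/π)^(1/4) = 1.99 in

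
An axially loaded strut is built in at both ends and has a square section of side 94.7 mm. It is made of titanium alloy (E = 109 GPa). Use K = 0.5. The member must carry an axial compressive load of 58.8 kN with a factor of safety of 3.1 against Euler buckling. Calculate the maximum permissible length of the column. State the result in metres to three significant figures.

I = a⁴/12 = 94.7⁴/12 = 6.702×10^6 mm⁴
I = 6.702×10^-6 m⁴
Required critical load P_cr = n·P = 3.1 × 58.8 = 182.3 kN = 1.823×10^5 N
From P_cr = π²EI/(K·L)²:  L = (1/K)·√(π²EI/P_cr) = (1/0.5)·√(π²×1.09×10^11×6.702×10^-6/1.823×10^5)
L = 12.6 m

L_max ≈ 12.6 m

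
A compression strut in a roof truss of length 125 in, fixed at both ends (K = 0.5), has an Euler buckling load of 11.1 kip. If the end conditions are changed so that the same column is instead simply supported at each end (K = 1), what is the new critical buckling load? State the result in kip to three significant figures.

P_cr ∝ 1/K², so P_cr,new = P_cr,old × (K_old/K_new)² = 11.1 × (0.5/1)²
= 11.1 × 0.2500 = 2.78 kip

P_cr ≈ 2.78 kip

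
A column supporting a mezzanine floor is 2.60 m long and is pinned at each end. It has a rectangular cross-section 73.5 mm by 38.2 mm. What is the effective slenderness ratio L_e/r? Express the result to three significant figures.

λ ≈ 236

Buckling occurs about the weak axis: I_min = h·b³/12 with b = 38.2 mm (the shorter side).
I_min = 73.5×38.2³/12 = 3.414×10^5 mm⁴
A = 2.808×10^3 mm²;  r_min = √(I/A) = √(3.414×10^5/2.808×10^3) = 11.03 mm
L_e = K·L = 1 × 2.60 m = 2.600 m = 2600.0 mm
λ = L_e / r_min = 2600.0 / 11.03 = 236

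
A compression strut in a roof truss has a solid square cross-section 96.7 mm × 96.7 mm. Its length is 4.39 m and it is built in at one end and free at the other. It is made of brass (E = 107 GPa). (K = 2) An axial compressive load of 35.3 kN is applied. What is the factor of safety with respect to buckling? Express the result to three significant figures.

I = a⁴/12 = 96.7⁴/12 = 7.287×10^6 mm⁴
I = 7.287×10^6 mm⁴ = 7.287×10^-6 m⁴
Effective length L_e = K·L = 2 × 4.39 = 8.780 m
P_cr = π²EI / L_e² = π² × 107×10⁹ × 7.287×10^-6 / 8.780² = 9.982×10^4 N
Factor of safety n = P_cr / P = 99.820 / 35.3 = 2.83

n ≈ 2.83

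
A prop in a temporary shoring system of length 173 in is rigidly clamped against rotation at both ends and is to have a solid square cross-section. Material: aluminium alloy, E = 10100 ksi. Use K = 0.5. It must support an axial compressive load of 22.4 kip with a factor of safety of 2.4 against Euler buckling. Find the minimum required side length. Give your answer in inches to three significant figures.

Required P_cr = n·P = 2.4 × 22.4 = 53.76 kip
L_e = K·L = 0.5 × 173 = 86.50 in
Required I = P_cr·L_e²/(π²E) = 5.376×10^4 × 86.50² / (π² × 1.01×10^7) = 4.035 in⁴
Solid square: I = a⁴/12  ⇒  a = (12I)^(1/4) = (12×4.035)^(1/4) = 2.64 in

a ≈ 2.64 in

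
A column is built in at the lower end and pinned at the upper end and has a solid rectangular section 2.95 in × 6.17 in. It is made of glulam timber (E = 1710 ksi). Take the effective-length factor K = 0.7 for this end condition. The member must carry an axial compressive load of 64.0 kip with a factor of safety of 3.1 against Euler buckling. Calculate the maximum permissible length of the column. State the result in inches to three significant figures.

Buckling occurs about the weak axis: I_min = h·b³/12 with b = 2.95 in (the shorter side).
I_min = 6.17×2.95³/12 = 13.20 in⁴
Required critical load P_cr = n·P = 3.1 × 64.0 = 198.4 kip = 1.984×10^5 lb
From P_cr = π²EI/(K·L)²:  L = (1/K)·√(π²EI/P_cr) = (1/0.7)·√(π²×1.71×10^6×13.20/1.984×10^5)
L = 47.9 in

L_max ≈ 47.9 in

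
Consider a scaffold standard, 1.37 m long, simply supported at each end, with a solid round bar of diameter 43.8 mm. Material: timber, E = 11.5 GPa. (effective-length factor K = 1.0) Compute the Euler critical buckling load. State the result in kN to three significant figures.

I = πd⁴/64 = π×43.8⁴/64 = 1.807×10^5 mm⁴
I = 1.807×10^5 mm⁴ = 1.807×10^-7 m⁴
Effective length L_e = K·L = 1 × 1.37 = 1.370 m
P_cr = π²EI / L_e² = π² × 11.5×10⁹ × 1.807×10^-7 / 1.370² = 1.093×10^4 N

P_cr ≈ 10.9 kN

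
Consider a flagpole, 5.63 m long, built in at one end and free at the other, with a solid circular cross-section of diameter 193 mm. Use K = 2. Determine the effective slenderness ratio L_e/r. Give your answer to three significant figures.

λ ≈ 233

For a solid circle r = d/4 = 193/4 = 48.25 mm
L_e = K·L = 2 × 5.63 m = 11.26 m = 11260 mm
λ = L_e / r_min = 11260 / 48.25 = 233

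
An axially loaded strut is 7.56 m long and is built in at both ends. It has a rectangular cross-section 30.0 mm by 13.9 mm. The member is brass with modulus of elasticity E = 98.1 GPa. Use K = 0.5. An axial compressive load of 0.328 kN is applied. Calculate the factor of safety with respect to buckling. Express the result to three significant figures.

Buckling occurs about the weak axis: I_min = h·b³/12 with b = 13.9 mm (the shorter side).
I_min = 30.0×13.9³/12 = 6.714×10^3 mm⁴
I = 6.714×10^3 mm⁴ = 6.714×10^-9 m⁴
Effective length L_e = K·L = 0.5 × 7.56 = 3.780 m
P_cr = π²EI / L_e² = π² × 98.1×10⁹ × 6.714×10^-9 / 3.780² = 455.0 N
Factor of safety n = P_cr / P = 0.45496 / 0.328 = 1.39

n ≈ 1.39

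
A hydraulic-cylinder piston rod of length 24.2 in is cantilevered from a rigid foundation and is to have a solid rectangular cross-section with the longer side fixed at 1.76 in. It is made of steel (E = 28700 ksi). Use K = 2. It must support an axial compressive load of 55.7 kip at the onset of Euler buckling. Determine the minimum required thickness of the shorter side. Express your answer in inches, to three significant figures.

L_e = K·L = 2 × 24.2 = 48.40 in
Required I = P_cr·L_e²/(π²E) = 5.570×10^4 × 48.40² / (π² × 2.87×10^7) = 0.4606 in⁴
Rectangle, weak axis: I_min = h·b³/12 with h = 1.76 in fixed  ⇒  b = (12I/h)^(1/3) = 1.46 in

b ≈ 1.46 in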